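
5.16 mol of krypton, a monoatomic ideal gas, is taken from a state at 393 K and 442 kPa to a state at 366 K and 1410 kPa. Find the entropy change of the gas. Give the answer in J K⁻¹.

ΔS = nC_p ln(T₂/T₁) − nR ln(P₂/P₁), with C_p = 5R/2 = 20.79 J mol⁻¹ K⁻¹ for a monoatomic ideal gas.
ΔS = 5.16 × [20.79 × ln(366/393) − 8.314 × ln(1410/442)] = -57.4 J/K.

ΔS = -57.4 J/K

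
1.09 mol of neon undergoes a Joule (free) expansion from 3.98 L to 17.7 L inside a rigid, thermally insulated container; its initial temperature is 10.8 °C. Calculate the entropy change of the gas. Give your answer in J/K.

For an ideal gas in free expansion Q = 0 and W = 0, so T is unchanged.
Entropy is a state function; using a reversible isothermal path, ΔS_gas = nR ln(V₂/V₁) = 1.09 × 8.314 × ln(17.7/3.98) = 13.5 J/K.

ΔS_gas = 13.5 J/K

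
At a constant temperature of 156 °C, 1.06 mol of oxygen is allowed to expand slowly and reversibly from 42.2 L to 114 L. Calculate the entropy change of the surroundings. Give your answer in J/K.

For an isothermal ideal gas ΔS_gas = nR ln(V₂/V₁) = 1.06 × 8.314 × ln(114/42.2) = 8.76 J/K.
The process is reversible, so ΔS_surr = −ΔS_gas = -8.76 J/K and ΔS_universe = 0.

ΔS_surr = -8.76 J/K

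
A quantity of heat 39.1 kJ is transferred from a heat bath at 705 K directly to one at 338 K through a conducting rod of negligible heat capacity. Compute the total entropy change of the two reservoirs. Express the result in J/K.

ΔS_total = 60.2 J/K

ΔS_hot = −Q/T_H = −39100/705 = -55.46 J/K and ΔS_cold = +Q/T_C = 39100/338 = 115.7 J/K.
ΔS_total = -55.46 + 115.7 = 60.2 J/K, positive as the second law requires.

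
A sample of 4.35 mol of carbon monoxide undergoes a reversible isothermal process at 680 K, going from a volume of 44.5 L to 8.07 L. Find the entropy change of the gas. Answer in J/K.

ΔS_gas = -61.7 J/K

For an isothermal ideal gas ΔS_gas = nR ln(V₂/V₁) = 4.35 × 8.314 × ln(8.07/44.5) = -61.7 J/K.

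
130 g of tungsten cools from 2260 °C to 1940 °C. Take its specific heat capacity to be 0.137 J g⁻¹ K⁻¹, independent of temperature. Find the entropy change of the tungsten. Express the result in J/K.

ΔS = -2.41 J/K

In kelvin: T₁ = 2533.15 K, T₂ = 2213.15 K. ΔS = ∫dQ_rev/T = m c ln(T₂/T₁) = 130 × 0.137 × ln(2213.15/2533.15) = -2.41 J/K.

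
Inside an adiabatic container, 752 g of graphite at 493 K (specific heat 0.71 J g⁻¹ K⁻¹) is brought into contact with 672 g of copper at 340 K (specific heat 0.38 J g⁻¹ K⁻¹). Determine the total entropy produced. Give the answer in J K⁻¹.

Energy balance: T_f = (m₁c₁T₁ + m₂c₂T₂)/(m₁c₁ + m₂c₂) = 443.5 K.
ΔS₁ = m₁c₁ ln(T_f/T₁) = 533.92 × ln(443.5/493) = -56.5 J/K.
ΔS₂ = m₂c₂ ln(T_f/T₂) = 255.36 × ln(443.5/340) = 67.86 J/K.
ΔS_total = -56.5 + 67.86 = 11.4 J/K.

ΔS_total = 11.4 J/K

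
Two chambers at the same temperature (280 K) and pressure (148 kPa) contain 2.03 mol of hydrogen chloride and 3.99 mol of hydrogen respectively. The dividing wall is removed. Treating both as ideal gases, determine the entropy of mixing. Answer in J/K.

Mole fractions: x_A = 2.03/6.02 = 0.337, x_B = 0.663.
ΔS_mix = −R(n_A ln x_A + n_B ln x_B) = −8.314 × (2.03 ln 0.337 + 3.99 ln 0.663) = 32 J/K.

ΔS_mix = 32 J/K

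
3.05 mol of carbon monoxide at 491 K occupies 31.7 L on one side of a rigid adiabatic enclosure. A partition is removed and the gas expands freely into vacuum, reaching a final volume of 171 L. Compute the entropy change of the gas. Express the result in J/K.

ΔS_gas = 42.7 J/K

No heat is exchanged and no work is done, so the ideal-gas temperature stays constant.
Entropy is a state function; using a reversible isothermal path, ΔS_gas = nR ln(V₂/V₁) = 3.05 × 8.314 × ln(171/31.7) = 42.7 J/K.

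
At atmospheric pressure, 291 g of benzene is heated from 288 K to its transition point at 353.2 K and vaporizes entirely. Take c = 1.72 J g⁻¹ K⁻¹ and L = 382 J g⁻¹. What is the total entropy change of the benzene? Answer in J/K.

Warming step: ΔS₁ = m c ln(T_tr/T_i) = 291 × 1.72 × ln(353.2/288) = 102.1 J/K.
Phase change: ΔS₂ = +mL/T_tr = 291 × 382 / 353.2 = 314.7 J/K.
ΔS_total = (102.1) + (314.7) = 417 J/K.

ΔS = 417 J/K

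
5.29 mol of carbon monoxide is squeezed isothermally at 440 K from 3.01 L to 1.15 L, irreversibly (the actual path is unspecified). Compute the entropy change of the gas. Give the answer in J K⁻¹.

Entropy is a state function, so ΔS_gas depends only on the end states.
For an isothermal ideal gas ΔS_gas = nR ln(V₂/V₁) = 5.29 × 8.314 × ln(1.15/3.01) = -42.3 J/K.

ΔS_gas = -42.3 J/K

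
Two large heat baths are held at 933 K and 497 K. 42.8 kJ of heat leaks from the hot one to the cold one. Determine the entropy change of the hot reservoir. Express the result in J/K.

The hot reservoir loses heat Q, so ΔS_hot = −Q/T_H = −42800/933 = -45.9 J/K.

ΔS_hot = -45.9 J/K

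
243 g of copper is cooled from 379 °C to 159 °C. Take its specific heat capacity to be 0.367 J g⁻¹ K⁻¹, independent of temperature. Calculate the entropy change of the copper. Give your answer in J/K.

ΔS = -36.7 J/K

In kelvin: T₁ = 652.15 K, T₂ = 432.15 K. ΔS = ∫dQ_rev/T = m c ln(T₂/T₁) = 243 × 0.367 × ln(432.15/652.15) = -36.7 J/K.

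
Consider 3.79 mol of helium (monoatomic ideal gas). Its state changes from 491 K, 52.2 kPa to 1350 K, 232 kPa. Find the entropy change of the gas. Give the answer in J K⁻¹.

ΔS = 32.7 J/K

ΔS = nC_p ln(T₂/T₁) − nR ln(P₂/P₁), with C_p = 5R/2 = 20.79 J mol⁻¹ K⁻¹ for a monoatomic ideal gas.
ΔS = 3.79 × [20.79 × ln(1350/491) − 8.314 × ln(232/52.2)] = 32.7 J/K.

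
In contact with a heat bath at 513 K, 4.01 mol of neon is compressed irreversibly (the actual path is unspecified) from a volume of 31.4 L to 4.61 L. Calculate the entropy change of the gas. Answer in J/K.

ΔS_gas = -64 J/K

Entropy is a state function, so ΔS_gas depends only on the end states.
For an isothermal ideal gas ΔS_gas = nR ln(V₂/V₁) = 4.01 × 8.314 × ln(4.61/31.4) = -64 J/K.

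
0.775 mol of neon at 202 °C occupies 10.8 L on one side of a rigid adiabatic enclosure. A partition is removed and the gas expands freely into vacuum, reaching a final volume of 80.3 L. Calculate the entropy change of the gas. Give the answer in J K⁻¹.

No heat is exchanged and no work is done, so the ideal-gas temperature stays constant.
Entropy is a state function; using a reversible isothermal path, ΔS_gas = nR ln(V₂/V₁) = 0.775 × 8.314 × ln(80.3/10.8) = 12.9 J/K.

ΔS_gas = 12.9 J/K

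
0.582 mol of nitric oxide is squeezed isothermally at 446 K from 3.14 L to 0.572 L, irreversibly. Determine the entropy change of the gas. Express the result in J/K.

ΔS_gas = -8.24 J/K

Entropy is a state function, so ΔS_gas depends only on the end states.
For an isothermal ideal gas ΔS_gas = nR ln(V₂/V₁) = 0.582 × 8.314 × ln(0.572/3.14) = -8.24 J/K.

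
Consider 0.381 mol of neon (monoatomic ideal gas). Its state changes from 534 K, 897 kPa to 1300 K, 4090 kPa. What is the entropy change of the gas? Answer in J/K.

ΔS = 2.24 J/K

ΔS = nC_p ln(T₂/T₁) − nR ln(P₂/P₁), with C_p = 5R/2 = 20.79 J mol⁻¹ K⁻¹ for a monoatomic ideal gas.
ΔS = 0.381 × [20.79 × ln(1300/534) − 8.314 × ln(4090/897)] = 2.24 J/K.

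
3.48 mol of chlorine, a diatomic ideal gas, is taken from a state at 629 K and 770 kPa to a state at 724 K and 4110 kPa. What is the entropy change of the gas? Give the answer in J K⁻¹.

ΔS = -34.2 J/K

ΔS = nC_p ln(T₂/T₁) − nR ln(P₂/P₁), with C_p = 7R/2 = 29.1 J mol⁻¹ K⁻¹ for a diatomic ideal gas.
ΔS = 3.48 × [29.1 × ln(724/629) − 8.314 × ln(4110/770)] = -34.2 J/K.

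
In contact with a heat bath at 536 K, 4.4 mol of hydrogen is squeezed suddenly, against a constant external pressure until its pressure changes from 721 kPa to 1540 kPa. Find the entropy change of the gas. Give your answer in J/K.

ΔS_gas = -27.8 J/K

Entropy is a state function, so ΔS_gas depends only on the end states.
For an isothermal ideal gas ΔS_gas = nR ln(P₁/P₂) = 4.4 × 8.314 × ln(721/1540) = -27.8 J/K.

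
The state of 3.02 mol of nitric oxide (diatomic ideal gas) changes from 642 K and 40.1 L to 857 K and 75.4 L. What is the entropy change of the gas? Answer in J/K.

ΔS = 34 J/K

Entropy is a state function: ΔS = nC_V ln(T₂/T₁) + nR ln(V₂/V₁), with C_V = 5R/2 = 20.79 J mol⁻¹ K⁻¹ for a diatomic ideal gas.
ΔS = 3.02 × [20.79 × ln(857/642) + 8.314 × ln(75.4/40.1)] = 34 J/K.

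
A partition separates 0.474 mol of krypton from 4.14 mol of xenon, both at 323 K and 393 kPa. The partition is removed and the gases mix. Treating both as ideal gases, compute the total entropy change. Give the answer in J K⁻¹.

ΔS_mix = 12.7 J/K

Mole fractions: x_A = 0.474/4.61 = 0.103, x_B = 0.897.
ΔS_mix = −R(n_A ln x_A + n_B ln x_B) = −8.314 × (0.474 ln 0.103 + 4.14 ln 0.897) = 12.7 J/K.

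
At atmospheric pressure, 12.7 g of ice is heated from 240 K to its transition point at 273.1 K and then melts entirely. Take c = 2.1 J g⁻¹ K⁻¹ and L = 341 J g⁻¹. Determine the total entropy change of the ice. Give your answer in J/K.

ΔS = 19.3 J/K

Warming step: ΔS₁ = m c ln(T_tr/T_i) = 12.7 × 2.1 × ln(273.1/240) = 3.446 J/K.
Phase change: ΔS₂ = +mL/T_tr = 12.7 × 341 / 273.1 = 15.86 J/K.
ΔS_total = (3.446) + (15.86) = 19.3 J/K.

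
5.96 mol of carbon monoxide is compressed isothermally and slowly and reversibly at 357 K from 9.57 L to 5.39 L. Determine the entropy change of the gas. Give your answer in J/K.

For an isothermal ideal gas ΔS_gas = nR ln(V₂/V₁) = 5.96 × 8.314 × ln(5.39/9.57) = -28.4 J/K.

ΔS_gas = -28.4 J/K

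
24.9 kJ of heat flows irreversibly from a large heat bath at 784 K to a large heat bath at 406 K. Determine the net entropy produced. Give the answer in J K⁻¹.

ΔS_total = 29.6 J/K

ΔS_hot = −Q/T_H = −24900/784 = -31.76 J/K and ΔS_cold = +Q/T_C = 24900/406 = 61.33 J/K.
ΔS_total = -31.76 + 61.33 = 29.6 J/K, positive as the second law requires.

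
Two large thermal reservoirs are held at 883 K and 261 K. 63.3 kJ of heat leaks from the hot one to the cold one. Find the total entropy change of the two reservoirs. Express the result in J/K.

ΔS_total = 171 J/K

ΔS_hot = −Q/T_H = −63300/883 = -71.69 J/K and ΔS_cold = +Q/T_C = 63300/261 = 242.5 J/K.
ΔS_total = -71.69 + 242.5 = 171 J/K, positive as the second law requires.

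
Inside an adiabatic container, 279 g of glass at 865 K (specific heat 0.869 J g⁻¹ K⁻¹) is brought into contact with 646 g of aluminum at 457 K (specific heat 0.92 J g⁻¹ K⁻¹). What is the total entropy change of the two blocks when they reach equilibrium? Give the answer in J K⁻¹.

Energy balance: T_f = (m₁c₁T₁ + m₂c₂T₂)/(m₁c₁ + m₂c₂) = 575.22 K.
ΔS₁ = m₁c₁ ln(T_f/T₁) = 242.451 × ln(575.22/865) = -98.92 J/K.
ΔS₂ = m₂c₂ ln(T_f/T₂) = 594.32 × ln(575.22/457) = 136.7 J/K.
ΔS_total = -98.92 + 136.7 = 37.8 J/K.

ΔS_total = 37.8 J/K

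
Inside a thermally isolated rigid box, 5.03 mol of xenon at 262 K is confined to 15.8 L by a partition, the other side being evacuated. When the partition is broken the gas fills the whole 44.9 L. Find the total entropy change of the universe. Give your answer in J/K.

ΔS_universe = 43.7 J/K

No heat is exchanged and no work is done, so the ideal-gas temperature stays constant.
Entropy is a state function; using a reversible isothermal path, ΔS_gas = nR ln(V₂/V₁) = 5.03 × 8.314 × ln(44.9/15.8) = 43.7 J/K.
The insulated surroundings exchange no heat, so ΔS_surr = 0 and ΔS_universe = ΔS_gas.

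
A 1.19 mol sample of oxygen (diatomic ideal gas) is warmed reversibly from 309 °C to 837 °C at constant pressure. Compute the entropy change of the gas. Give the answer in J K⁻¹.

In kelvin: T₁ = 582.15 K, T₂ = 1110.15 K. At constant pressure, ΔS = nC_p ln(T₂/T₁) with C_p = 7R/2 = 29.1 J mol⁻¹ K⁻¹.
ΔS = 1.19 × 29.1 × ln(1110.15/582.15) = 22.4 J/K.

ΔS = 22.4 J/K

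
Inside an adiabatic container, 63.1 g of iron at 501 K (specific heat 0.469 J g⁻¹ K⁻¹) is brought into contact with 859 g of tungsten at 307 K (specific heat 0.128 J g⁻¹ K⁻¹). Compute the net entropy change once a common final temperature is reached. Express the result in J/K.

ΔS_total = 3.06 J/K

Energy balance: T_f = (m₁c₁T₁ + m₂c₂T₂)/(m₁c₁ + m₂c₂) = 348.14 K.
ΔS₁ = m₁c₁ ln(T_f/T₁) = 29.5939 × ln(348.14/501) = -10.77 J/K.
ΔS₂ = m₂c₂ ln(T_f/T₂) = 109.952 × ln(348.14/307) = 13.83 J/K.
ΔS_total = -10.77 + 13.83 = 3.06 J/K.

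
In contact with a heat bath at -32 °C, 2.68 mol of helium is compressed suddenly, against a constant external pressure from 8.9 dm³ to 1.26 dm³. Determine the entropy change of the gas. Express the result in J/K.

Entropy is a state function, so ΔS_gas depends only on the end states.
For an isothermal ideal gas ΔS_gas = nR ln(V₂/V₁) = 2.68 × 8.314 × ln(1.26/8.9) = -43.6 J/K.

ΔS_gas = -43.6 J/K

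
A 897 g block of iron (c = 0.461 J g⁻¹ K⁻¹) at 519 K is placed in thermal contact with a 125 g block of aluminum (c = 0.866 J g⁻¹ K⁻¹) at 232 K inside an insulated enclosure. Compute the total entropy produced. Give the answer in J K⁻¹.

ΔS_total = 23.6 J/K

Energy balance: T_f = (m₁c₁T₁ + m₂c₂T₂)/(m₁c₁ + m₂c₂) = 459.46 K.
ΔS₁ = m₁c₁ ln(T_f/T₁) = 413.517 × ln(459.46/519) = -50.39 J/K.
ΔS₂ = m₂c₂ ln(T_f/T₂) = 108.25 × ln(459.46/232) = 73.97 J/K.
ΔS_total = -50.39 + 73.97 = 23.6 J/K.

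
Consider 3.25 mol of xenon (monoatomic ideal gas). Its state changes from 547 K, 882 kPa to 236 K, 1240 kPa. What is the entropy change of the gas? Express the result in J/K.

ΔS = nC_p ln(T₂/T₁) − nR ln(P₂/P₁), with C_p = 5R/2 = 20.79 J mol⁻¹ K⁻¹ for a monoatomic ideal gas.
ΔS = 3.25 × [20.79 × ln(236/547) − 8.314 × ln(1240/882)] = -66 J/K.

ΔS = -66 J/K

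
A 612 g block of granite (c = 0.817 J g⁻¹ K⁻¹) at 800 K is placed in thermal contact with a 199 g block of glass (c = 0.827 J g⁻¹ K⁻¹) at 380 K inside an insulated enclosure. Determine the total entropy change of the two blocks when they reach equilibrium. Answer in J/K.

ΔS_total = 30 J/K

Energy balance: T_f = (m₁c₁T₁ + m₂c₂T₂)/(m₁c₁ + m₂c₂) = 695.99 K.
ΔS₁ = m₁c₁ ln(T_f/T₁) = 500.004 × ln(695.99/800) = -69.64 J/K.
ΔS₂ = m₂c₂ ln(T_f/T₂) = 164.573 × ln(695.99/380) = 99.59 J/K.
ΔS_total = -69.64 + 99.59 = 30 J/K.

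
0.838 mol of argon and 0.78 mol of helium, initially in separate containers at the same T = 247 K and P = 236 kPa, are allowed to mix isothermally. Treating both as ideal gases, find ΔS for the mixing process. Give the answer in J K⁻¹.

ΔS_mix = 9.32 J/K

Mole fractions: x_A = 0.838/1.62 = 0.518, x_B = 0.482.
ΔS_mix = −R(n_A ln x_A + n_B ln x_B) = −8.314 × (0.838 ln 0.518 + 0.78 ln 0.482) = 9.32 J/K.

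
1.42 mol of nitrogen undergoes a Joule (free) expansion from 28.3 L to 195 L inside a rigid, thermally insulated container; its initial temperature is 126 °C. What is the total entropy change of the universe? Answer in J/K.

For an ideal gas in free expansion Q = 0 and W = 0, so T is unchanged.
Entropy is a state function; using a reversible isothermal path, ΔS_gas = nR ln(V₂/V₁) = 1.42 × 8.314 × ln(195/28.3) = 22.8 J/K.
The insulated surroundings exchange no heat, so ΔS_surr = 0 and ΔS_universe = ΔS_gas.

ΔS_universe = 22.8 J/K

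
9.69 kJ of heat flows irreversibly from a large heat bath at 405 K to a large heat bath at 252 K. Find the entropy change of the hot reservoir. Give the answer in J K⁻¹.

The hot reservoir loses heat Q, so ΔS_hot = −Q/T_H = −9690/405 = -23.9 J/K.

ΔS_hot = -23.9 J/K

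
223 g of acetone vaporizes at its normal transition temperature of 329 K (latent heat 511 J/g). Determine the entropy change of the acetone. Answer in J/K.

Heat absorbed by the substance: Q = mL = 223 × 511 = 113953 J.
At constant T, ΔS = Q_rev/T = 113953 / 329 = 346 J/K.

ΔS = 346 J/K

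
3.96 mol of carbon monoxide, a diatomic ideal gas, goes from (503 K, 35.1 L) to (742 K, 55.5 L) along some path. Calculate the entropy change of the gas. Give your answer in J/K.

Entropy is a state function: ΔS = nC_V ln(T₂/T₁) + nR ln(V₂/V₁), with C_V = 5R/2 = 20.79 J mol⁻¹ K⁻¹ for a diatomic ideal gas.
ΔS = 3.96 × [20.79 × ln(742/503) + 8.314 × ln(55.5/35.1)] = 47.1 J/K.

ΔS = 47.1 J/K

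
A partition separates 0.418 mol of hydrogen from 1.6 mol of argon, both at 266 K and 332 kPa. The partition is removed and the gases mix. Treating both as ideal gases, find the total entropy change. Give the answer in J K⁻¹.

Mole fractions: x_A = 0.418/2.02 = 0.207, x_B = 0.793.
ΔS_mix = −R(n_A ln x_A + n_B ln x_B) = −8.314 × (0.418 ln 0.207 + 1.6 ln 0.793) = 8.56 J/K.

ΔS_mix = 8.56 J/K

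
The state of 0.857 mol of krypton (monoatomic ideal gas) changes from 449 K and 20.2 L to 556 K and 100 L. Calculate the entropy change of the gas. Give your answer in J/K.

ΔS = 13.7 J/K

Entropy is a state function: ΔS = nC_V ln(T₂/T₁) + nR ln(V₂/V₁), with C_V = 3R/2 = 12.47 J mol⁻¹ K⁻¹ for a monoatomic ideal gas.
ΔS = 0.857 × [12.47 × ln(556/449) + 8.314 × ln(100/20.2)] = 13.7 J/K.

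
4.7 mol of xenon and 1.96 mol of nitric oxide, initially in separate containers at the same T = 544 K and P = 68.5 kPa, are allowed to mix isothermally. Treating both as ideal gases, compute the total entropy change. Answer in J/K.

Mole fractions: x_A = 4.7/6.66 = 0.706, x_B = 0.294.
ΔS_mix = −R(n_A ln x_A + n_B ln x_B) = −8.314 × (4.7 ln 0.706 + 1.96 ln 0.294) = 33.6 J/K.

ΔS_mix = 33.6 J/K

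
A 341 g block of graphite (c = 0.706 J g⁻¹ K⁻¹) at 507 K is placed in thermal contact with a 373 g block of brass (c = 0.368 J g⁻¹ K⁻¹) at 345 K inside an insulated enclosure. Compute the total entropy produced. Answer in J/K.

Energy balance: T_f = (m₁c₁T₁ + m₂c₂T₂)/(m₁c₁ + m₂c₂) = 448.17 K.
ΔS₁ = m₁c₁ ln(T_f/T₁) = 240.746 × ln(448.17/507) = -29.69 J/K.
ΔS₂ = m₂c₂ ln(T_f/T₂) = 137.264 × ln(448.17/345) = 35.91 J/K.
ΔS_total = -29.69 + 35.91 = 6.22 J/K.

ΔS_total = 6.22 J/K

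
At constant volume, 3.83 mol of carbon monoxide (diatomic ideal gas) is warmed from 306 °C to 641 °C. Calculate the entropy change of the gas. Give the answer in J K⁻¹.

In kelvin: T₁ = 579.15 K, T₂ = 914.15 K. At constant volume, ΔS = nC_V ln(T₂/T₁) with C_V = 5R/2 = 20.79 J mol⁻¹ K⁻¹.
ΔS = 3.83 × 20.79 × ln(914.15/579.15) = 36.3 J/K.

ΔS = 36.3 J/K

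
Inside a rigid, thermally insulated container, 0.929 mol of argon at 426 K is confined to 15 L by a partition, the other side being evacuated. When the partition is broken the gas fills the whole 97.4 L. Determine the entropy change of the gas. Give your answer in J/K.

ΔS_gas = 14.4 J/K

No heat is exchanged and no work is done, so the ideal-gas temperature stays constant.
Entropy is a state function; using a reversible isothermal path, ΔS_gas = nR ln(V₂/V₁) = 0.929 × 8.314 × ln(97.4/15) = 14.4 J/K.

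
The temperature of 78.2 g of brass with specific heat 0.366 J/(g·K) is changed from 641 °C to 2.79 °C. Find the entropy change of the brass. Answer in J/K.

In kelvin: T₁ = 914.15 K, T₂ = 275.94 K. ΔS = ∫dQ_rev/T = m c ln(T₂/T₁) = 78.2 × 0.366 × ln(275.94/914.15) = -34.3 J/K.

ΔS = -34.3 J/K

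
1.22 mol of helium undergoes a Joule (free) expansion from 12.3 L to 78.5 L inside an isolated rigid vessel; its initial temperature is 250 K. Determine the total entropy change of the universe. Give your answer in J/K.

ΔS_universe = 18.8 J/K

No heat is exchanged and no work is done, so the ideal-gas temperature stays constant.
Entropy is a state function; using a reversible isothermal path, ΔS_gas = nR ln(V₂/V₁) = 1.22 × 8.314 × ln(78.5/12.3) = 18.8 J/K.
The insulated surroundings exchange no heat, so ΔS_surr = 0 and ΔS_universe = ΔS_gas.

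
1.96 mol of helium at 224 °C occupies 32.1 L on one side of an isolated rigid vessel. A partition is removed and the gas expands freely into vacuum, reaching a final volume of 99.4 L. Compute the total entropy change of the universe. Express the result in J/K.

For an ideal gas in free expansion Q = 0 and W = 0, so T is unchanged.
Entropy is a state function; using a reversible isothermal path, ΔS_gas = nR ln(V₂/V₁) = 1.96 × 8.314 × ln(99.4/32.1) = 18.4 J/K.
The insulated surroundings exchange no heat, so ΔS_surr = 0 and ΔS_universe = ΔS_gas.

ΔS_universe = 18.4 J/K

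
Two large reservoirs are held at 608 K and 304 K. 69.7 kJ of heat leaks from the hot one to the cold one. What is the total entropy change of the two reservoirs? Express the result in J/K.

ΔS_total = 115 J/K

ΔS_hot = −Q/T_H = −69700/608 = -114.6 J/K and ΔS_cold = +Q/T_C = 69700/304 = 229.3 J/K.
ΔS_total = -114.6 + 229.3 = 115 J/K, positive as the second law requires.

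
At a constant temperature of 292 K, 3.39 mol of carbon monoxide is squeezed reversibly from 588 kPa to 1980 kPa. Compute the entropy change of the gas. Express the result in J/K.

For an isothermal ideal gas ΔS_gas = nR ln(P₁/P₂) = 3.39 × 8.314 × ln(588/1980) = -34.2 J/K.

ΔS_gas = -34.2 J/K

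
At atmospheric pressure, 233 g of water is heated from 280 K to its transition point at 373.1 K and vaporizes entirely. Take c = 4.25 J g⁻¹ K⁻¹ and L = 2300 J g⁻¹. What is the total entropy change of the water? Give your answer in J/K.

ΔS = 1720 J/K

Warming step: ΔS₁ = m c ln(T_tr/T_i) = 233 × 4.25 × ln(373.1/280) = 284.3 J/K.
Phase change: ΔS₂ = +mL/T_tr = 233 × 2300 / 373.1 = 1436 J/K.
ΔS_total = (284.3) + (1436) = 1720 J/K.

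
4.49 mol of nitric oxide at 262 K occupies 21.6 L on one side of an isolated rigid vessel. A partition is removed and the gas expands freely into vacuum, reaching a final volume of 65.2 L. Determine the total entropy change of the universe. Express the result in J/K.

No heat is exchanged and no work is done, so the ideal-gas temperature stays constant.
Entropy is a state function; using a reversible isothermal path, ΔS_gas = nR ln(V₂/V₁) = 4.49 × 8.314 × ln(65.2/21.6) = 41.2 J/K.
The insulated surroundings exchange no heat, so ΔS_surr = 0 and ΔS_universe = ΔS_gas.

ΔS_universe = 41.2 J/K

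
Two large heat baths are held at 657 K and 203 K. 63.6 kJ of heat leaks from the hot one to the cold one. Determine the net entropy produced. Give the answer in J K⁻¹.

ΔS_total = 216 J/K

ΔS_hot = −Q/T_H = −63600/657 = -96.8 J/K and ΔS_cold = +Q/T_C = 63600/203 = 313.3 J/K.
ΔS_total = -96.8 + 313.3 = 216 J/K, positive as the second law requires.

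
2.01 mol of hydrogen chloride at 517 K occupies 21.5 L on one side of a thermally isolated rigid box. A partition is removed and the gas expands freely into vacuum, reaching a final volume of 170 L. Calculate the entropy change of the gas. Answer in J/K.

No heat is exchanged and no work is done, so the ideal-gas temperature stays constant.
Entropy is a state function; using a reversible isothermal path, ΔS_gas = nR ln(V₂/V₁) = 2.01 × 8.314 × ln(170/21.5) = 34.6 J/K.

ΔS_gas = 34.6 J/K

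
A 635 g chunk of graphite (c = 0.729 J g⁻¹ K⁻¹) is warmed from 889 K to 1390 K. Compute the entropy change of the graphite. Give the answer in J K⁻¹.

ΔS = ∫dQ_rev/T = m c ln(T₂/T₁) = 635 × 0.729 × ln(1390/889) = 207 J/K.

ΔS = 207 J/K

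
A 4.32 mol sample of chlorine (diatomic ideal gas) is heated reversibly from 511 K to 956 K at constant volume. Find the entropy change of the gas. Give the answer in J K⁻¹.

At constant volume, ΔS = nC_V ln(T₂/T₁) with C_V = 5R/2 = 20.79 J mol⁻¹ K⁻¹.
ΔS = 4.32 × 20.79 × ln(956/511) = 56.2 J/K.

ΔS = 56.2 J/K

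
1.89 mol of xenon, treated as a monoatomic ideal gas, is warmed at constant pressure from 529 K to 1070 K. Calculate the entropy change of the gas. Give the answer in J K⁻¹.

ΔS = 27.7 J/K

At constant pressure, ΔS = nC_p ln(T₂/T₁) with C_p = 5R/2 = 20.79 J mol⁻¹ K⁻¹.
ΔS = 1.89 × 20.79 × ln(1070/529) = 27.7 J/K.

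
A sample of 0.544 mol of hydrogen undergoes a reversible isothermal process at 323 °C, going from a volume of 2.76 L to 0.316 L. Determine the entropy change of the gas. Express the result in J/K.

For an isothermal ideal gas ΔS_gas = nR ln(V₂/V₁) = 0.544 × 8.314 × ln(0.316/2.76) = -9.8 J/K.

ΔS_gas = -9.8 J/K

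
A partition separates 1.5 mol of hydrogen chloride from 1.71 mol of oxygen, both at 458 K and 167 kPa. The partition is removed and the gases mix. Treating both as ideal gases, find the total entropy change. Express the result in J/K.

ΔS_mix = 18.4 J/K

Mole fractions: x_A = 1.5/3.21 = 0.467, x_B = 0.533.
ΔS_mix = −R(n_A ln x_A + n_B ln x_B) = −8.314 × (1.5 ln 0.467 + 1.71 ln 0.533) = 18.4 J/K.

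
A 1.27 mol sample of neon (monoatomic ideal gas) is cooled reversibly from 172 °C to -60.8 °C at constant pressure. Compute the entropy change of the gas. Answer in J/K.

In kelvin: T₁ = 445.15 K, T₂ = 212.35 K. At constant pressure, ΔS = nC_p ln(T₂/T₁) with C_p = 5R/2 = 20.79 J mol⁻¹ K⁻¹.
ΔS = 1.27 × 20.79 × ln(212.35/445.15) = -19.5 J/K.

ΔS = -19.5 J/K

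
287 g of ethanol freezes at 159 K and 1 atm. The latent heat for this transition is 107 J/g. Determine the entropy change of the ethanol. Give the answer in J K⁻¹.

Heat released by the substance: Q = −mL = −287 × 107 = −30709 J.
At constant T, ΔS = Q_rev/T = −30709 / 159 = -193 J/K.

ΔS = -193 J/K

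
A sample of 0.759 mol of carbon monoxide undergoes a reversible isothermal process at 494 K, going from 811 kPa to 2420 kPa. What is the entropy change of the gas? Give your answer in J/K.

ΔS_gas = -6.9 J/K

For an isothermal ideal gas ΔS_gas = nR ln(P₁/P₂) = 0.759 × 8.314 × ln(811/2420) = -6.9 J/K.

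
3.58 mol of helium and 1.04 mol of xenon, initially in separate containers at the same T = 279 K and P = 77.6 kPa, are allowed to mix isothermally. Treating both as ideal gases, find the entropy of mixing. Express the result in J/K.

ΔS_mix = 20.5 J/K

Mole fractions: x_A = 3.58/4.62 = 0.775, x_B = 0.225.
ΔS_mix = −R(n_A ln x_A + n_B ln x_B) = −8.314 × (3.58 ln 0.775 + 1.04 ln 0.225) = 20.5 J/K.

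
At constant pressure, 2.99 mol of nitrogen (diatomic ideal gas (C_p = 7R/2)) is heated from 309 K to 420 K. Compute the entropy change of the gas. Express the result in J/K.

At constant pressure, ΔS = nC_p ln(T₂/T₁) with C_p = 7R/2 = 29.1 J mol⁻¹ K⁻¹.
ΔS = 2.99 × 29.1 × ln(420/309) = 26.7 J/K.

ΔS = 26.7 J/K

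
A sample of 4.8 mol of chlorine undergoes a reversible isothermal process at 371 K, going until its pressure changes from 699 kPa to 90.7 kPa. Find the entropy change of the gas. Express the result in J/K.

For an isothermal ideal gas ΔS_gas = nR ln(P₁/P₂) = 4.8 × 8.314 × ln(699/90.7) = 81.5 J/K.

ΔS_gas = 81.5 J/K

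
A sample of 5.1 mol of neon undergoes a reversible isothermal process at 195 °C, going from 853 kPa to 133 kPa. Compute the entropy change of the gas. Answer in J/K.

For an isothermal ideal gas ΔS_gas = nR ln(P₁/P₂) = 5.1 × 8.314 × ln(853/133) = 78.8 J/K.

ΔS_gas = 78.8 J/K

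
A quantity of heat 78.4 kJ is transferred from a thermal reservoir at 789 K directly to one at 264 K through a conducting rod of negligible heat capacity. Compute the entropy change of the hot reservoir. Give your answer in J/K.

ΔS_hot = -99.4 J/K

The hot reservoir loses heat Q, so ΔS_hot = −Q/T_H = −78400/789 = -99.4 J/K.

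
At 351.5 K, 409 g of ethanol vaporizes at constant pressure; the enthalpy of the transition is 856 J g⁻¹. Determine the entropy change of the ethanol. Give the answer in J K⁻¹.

Heat absorbed by the substance: Q = mL = 409 × 856 = 350104 J.
At constant T, ΔS = Q_rev/T = 350104 / 351.5 = 996 J/K.

ΔS = 996 J/K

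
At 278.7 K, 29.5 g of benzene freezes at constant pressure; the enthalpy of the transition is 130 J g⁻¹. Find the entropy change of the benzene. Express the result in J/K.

ΔS = -13.8 J/K

Heat released by the substance: Q = −mL = −29.5 × 130 = −3835 J.
At constant T, ΔS = Q_rev/T = −3835 / 278.7 = -13.8 J/K.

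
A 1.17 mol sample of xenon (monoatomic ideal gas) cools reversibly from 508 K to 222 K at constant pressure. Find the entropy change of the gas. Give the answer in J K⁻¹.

ΔS = -20.1 J/K

At constant pressure, ΔS = nC_p ln(T₂/T₁) with C_p = 5R/2 = 20.79 J mol⁻¹ K⁻¹.
ΔS = 1.17 × 20.79 × ln(222/508) = -20.1 J/K.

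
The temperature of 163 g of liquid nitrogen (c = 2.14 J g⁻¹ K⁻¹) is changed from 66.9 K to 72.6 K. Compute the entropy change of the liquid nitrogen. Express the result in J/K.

ΔS = ∫dQ_rev/T = m c ln(T₂/T₁) = 163 × 2.14 × ln(72.6/66.9) = 28.5 J/K.

ΔS = 28.5 J/K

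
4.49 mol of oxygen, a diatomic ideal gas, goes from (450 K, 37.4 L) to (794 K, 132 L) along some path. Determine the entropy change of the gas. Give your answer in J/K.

Entropy is a state function: ΔS = nC_V ln(T₂/T₁) + nR ln(V₂/V₁), with C_V = 5R/2 = 20.79 J mol⁻¹ K⁻¹ for a diatomic ideal gas.
ΔS = 4.49 × [20.79 × ln(794/450) + 8.314 × ln(132/37.4)] = 100 J/K.

ΔS = 100 J/K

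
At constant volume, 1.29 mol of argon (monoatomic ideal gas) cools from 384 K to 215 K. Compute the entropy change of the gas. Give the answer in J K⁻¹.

ΔS = -9.33 J/K

At constant volume, ΔS = nC_V ln(T₂/T₁) with C_V = 3R/2 = 12.47 J mol⁻¹ K⁻¹.
ΔS = 1.29 × 12.47 × ln(215/384) = -9.33 J/K.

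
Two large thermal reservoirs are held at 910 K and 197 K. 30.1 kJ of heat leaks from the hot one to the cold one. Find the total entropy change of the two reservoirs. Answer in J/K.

ΔS_hot = −Q/T_H = −30100/910 = -33.08 J/K and ΔS_cold = +Q/T_C = 30100/197 = 152.8 J/K.
ΔS_total = -33.08 + 152.8 = 120 J/K, positive as the second law requires.

ΔS_total = 120 J/K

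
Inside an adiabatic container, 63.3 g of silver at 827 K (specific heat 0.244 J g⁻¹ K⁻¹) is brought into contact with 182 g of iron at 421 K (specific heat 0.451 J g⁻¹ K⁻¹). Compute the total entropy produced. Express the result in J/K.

Energy balance: T_f = (m₁c₁T₁ + m₂c₂T₂)/(m₁c₁ + m₂c₂) = 485.3 K.
ΔS₁ = m₁c₁ ln(T_f/T₁) = 15.4452 × ln(485.3/827) = -8.233 J/K.
ΔS₂ = m₂c₂ ln(T_f/T₂) = 82.082 × ln(485.3/421) = 11.666 J/K.
ΔS_total = -8.233 + 11.666 = 3.43 J/K.

ΔS_total = 3.43 J/K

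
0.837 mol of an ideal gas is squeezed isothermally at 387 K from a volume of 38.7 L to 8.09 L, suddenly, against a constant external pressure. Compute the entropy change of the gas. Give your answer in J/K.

Entropy is a state function, so ΔS_gas depends only on the end states.
For an isothermal ideal gas ΔS_gas = nR ln(V₂/V₁) = 0.837 × 8.314 × ln(8.09/38.7) = -10.9 J/K.

ΔS_gas = -10.9 J/K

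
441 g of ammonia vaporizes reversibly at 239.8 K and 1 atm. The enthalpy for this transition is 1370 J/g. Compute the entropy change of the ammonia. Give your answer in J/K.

ΔS = 2520 J/K

Heat absorbed by the substance: Q = mL = 441 × 1370 = 604170 J.
At constant T, ΔS = Q_rev/T = 604170 / 239.8 = 2520 J/K.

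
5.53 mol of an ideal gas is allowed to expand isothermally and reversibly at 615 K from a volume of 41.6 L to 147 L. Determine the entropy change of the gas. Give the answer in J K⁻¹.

For an isothermal ideal gas ΔS_gas = nR ln(V₂/V₁) = 5.53 × 8.314 × ln(147/41.6) = 58 J/K.

ΔS_gas = 58 J/K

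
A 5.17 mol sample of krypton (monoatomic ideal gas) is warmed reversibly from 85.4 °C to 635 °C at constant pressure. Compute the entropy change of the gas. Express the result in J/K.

ΔS = 99.9 J/K

In kelvin: T₁ = 358.55 K, T₂ = 908.15 K. At constant pressure, ΔS = nC_p ln(T₂/T₁) with C_p = 5R/2 = 20.79 J mol⁻¹ K⁻¹.
ΔS = 5.17 × 20.79 × ln(908.15/358.55) = 99.9 J/K.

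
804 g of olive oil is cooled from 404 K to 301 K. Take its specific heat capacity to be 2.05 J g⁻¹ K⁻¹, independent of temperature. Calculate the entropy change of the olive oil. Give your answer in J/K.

ΔS = -485 J/K

ΔS = ∫dQ_rev/T = m c ln(T₂/T₁) = 804 × 2.05 × ln(301/404) = -485 J/K.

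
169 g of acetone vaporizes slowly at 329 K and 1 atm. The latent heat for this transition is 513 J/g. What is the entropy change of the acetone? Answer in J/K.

Heat absorbed by the substance: Q = mL = 169 × 513 = 86697 J.
At constant T, ΔS = Q_rev/T = 86697 / 329 = 264 J/K.

ΔS = 264 J/K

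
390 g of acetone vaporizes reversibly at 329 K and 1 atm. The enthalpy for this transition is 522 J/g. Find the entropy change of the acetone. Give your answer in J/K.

Heat absorbed by the substance: Q = mL = 390 × 522 = 203580 J.
At constant T, ΔS = Q_rev/T = 203580 / 329 = 619 J/K.

ΔS = 619 J/K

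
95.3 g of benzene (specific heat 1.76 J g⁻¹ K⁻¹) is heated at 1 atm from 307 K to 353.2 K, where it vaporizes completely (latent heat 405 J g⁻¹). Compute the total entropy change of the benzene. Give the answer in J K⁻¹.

Warming step: ΔS₁ = m c ln(T_tr/T_i) = 95.3 × 1.76 × ln(353.2/307) = 23.51 J/K.
Phase change: ΔS₂ = +mL/T_tr = 95.3 × 405 / 353.2 = 109.3 J/K.
ΔS_total = (23.51) + (109.3) = 133 J/K.

ΔS = 133 J/K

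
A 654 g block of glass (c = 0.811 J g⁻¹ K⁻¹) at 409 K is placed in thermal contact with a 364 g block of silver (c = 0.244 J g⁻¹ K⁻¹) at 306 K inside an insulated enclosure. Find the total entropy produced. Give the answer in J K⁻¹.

ΔS_total = 2.99 J/K

Energy balance: T_f = (m₁c₁T₁ + m₂c₂T₂)/(m₁c₁ + m₂c₂) = 394.23 K.
ΔS₁ = m₁c₁ ln(T_f/T₁) = 530.394 × ln(394.23/409) = -19.51 J/K.
ΔS₂ = m₂c₂ ln(T_f/T₂) = 88.816 × ln(394.23/306) = 22.5 J/K.
ΔS_total = -19.51 + 22.5 = 2.99 J/K.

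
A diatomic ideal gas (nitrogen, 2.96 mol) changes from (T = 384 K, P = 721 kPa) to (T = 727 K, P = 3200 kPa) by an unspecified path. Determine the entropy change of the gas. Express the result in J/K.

ΔS = 18.3 J/K

ΔS = nC_p ln(T₂/T₁) − nR ln(P₂/P₁), with C_p = 7R/2 = 29.1 J mol⁻¹ K⁻¹ for a diatomic ideal gas.
ΔS = 2.96 × [29.1 × ln(727/384) − 8.314 × ln(3200/721)] = 18.3 J/K.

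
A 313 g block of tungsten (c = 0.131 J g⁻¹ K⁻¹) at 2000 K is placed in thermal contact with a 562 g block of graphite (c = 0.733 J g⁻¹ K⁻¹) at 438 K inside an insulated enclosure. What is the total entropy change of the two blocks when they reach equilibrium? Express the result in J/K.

Energy balance: T_f = (m₁c₁T₁ + m₂c₂T₂)/(m₁c₁ + m₂c₂) = 579.4 K.
ΔS₁ = m₁c₁ ln(T_f/T₁) = 41.003 × ln(579.4/2000) = -50.8 J/K.
ΔS₂ = m₂c₂ ln(T_f/T₂) = 411.946 × ln(579.4/438) = 115.3 J/K.
ΔS_total = -50.8 + 115.3 = 64.5 J/K.

ΔS_total = 64.5 J/K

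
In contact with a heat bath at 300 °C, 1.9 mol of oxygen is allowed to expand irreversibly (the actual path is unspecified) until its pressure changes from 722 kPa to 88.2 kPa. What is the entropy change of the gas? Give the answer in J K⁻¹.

ΔS_gas = 33.2 J/K

Entropy is a state function, so ΔS_gas depends only on the end states.
For an isothermal ideal gas ΔS_gas = nR ln(P₁/P₂) = 1.9 × 8.314 × ln(722/88.2) = 33.2 J/K.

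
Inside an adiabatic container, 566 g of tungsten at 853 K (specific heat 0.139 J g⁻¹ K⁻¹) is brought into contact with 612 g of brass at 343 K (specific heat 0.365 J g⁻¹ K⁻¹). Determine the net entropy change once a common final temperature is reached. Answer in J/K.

Energy balance: T_f = (m₁c₁T₁ + m₂c₂T₂)/(m₁c₁ + m₂c₂) = 475.84 K.
ΔS₁ = m₁c₁ ln(T_f/T₁) = 78.674 × ln(475.84/853) = -45.92 J/K.
ΔS₂ = m₂c₂ ln(T_f/T₂) = 223.38 × ln(475.84/343) = 73.12 J/K.
ΔS_total = -45.92 + 73.12 = 27.2 J/K.

ΔS_total = 27.2 J/K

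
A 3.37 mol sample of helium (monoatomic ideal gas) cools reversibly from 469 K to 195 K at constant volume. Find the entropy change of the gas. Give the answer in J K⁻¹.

ΔS = -36.9 J/K

At constant volume, ΔS = nC_V ln(T₂/T₁) with C_V = 3R/2 = 12.47 J mol⁻¹ K⁻¹.
ΔS = 3.37 × 12.47 × ln(195/469) = -36.9 J/K.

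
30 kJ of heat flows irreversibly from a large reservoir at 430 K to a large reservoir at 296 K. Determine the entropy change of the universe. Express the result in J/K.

ΔS_total = 31.6 J/K

ΔS_hot = −Q/T_H = −30000/430 = -69.77 J/K and ΔS_cold = +Q/T_C = 30000/296 = 101.4 J/K.
ΔS_total = -69.77 + 101.4 = 31.6 J/K, positive as the second law requires.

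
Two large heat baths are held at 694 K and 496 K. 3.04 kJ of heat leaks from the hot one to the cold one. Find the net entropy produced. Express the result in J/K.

ΔS_total = 1.75 J/K

ΔS_hot = −Q/T_H = −3040/694 = -4.38 J/K and ΔS_cold = +Q/T_C = 3040/496 = 6.129 J/K.
ΔS_total = -4.38 + 6.129 = 1.75 J/K, positive as the second law requires.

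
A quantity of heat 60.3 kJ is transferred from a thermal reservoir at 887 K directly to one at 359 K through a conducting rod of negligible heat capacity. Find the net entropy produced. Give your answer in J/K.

ΔS_total = 100 J/K

ΔS_hot = −Q/T_H = −60300/887 = -67.98 J/K and ΔS_cold = +Q/T_C = 60300/359 = 168 J/K.
ΔS_total = -67.98 + 168 = 100 J/K, positive as the second law requires.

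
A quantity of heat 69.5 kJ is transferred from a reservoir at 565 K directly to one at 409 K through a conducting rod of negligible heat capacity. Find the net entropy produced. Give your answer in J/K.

ΔS_hot = −Q/T_H = −69500/565 = -123 J/K and ΔS_cold = +Q/T_C = 69500/409 = 169.9 J/K.
ΔS_total = -123 + 169.9 = 46.9 J/K, positive as the second law requires.

ΔS_total = 46.9 J/K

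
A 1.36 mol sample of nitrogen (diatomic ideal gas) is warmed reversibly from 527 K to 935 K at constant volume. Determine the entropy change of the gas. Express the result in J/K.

ΔS = 16.2 J/K

At constant volume, ΔS = nC_V ln(T₂/T₁) with C_V = 5R/2 = 20.79 J mol⁻¹ K⁻¹.
ΔS = 1.36 × 20.79 × ln(935/527) = 16.2 J/K.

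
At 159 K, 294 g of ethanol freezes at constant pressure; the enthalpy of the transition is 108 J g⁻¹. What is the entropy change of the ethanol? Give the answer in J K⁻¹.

ΔS = -200 J/K

Heat released by the substance: Q = −mL = −294 × 108 = −31752 J.
At constant T, ΔS = Q_rev/T = −31752 / 159 = -200 J/K.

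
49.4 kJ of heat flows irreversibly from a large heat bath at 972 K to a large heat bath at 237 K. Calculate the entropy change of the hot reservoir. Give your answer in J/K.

ΔS_hot = -50.8 J/K

The hot reservoir loses heat Q, so ΔS_hot = −Q/T_H = −49400/972 = -50.8 J/K.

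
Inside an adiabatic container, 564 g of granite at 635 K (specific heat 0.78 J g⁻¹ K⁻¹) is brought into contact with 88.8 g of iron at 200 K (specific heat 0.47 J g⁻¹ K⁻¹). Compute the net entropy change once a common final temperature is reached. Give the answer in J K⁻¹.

ΔS_total = 18.7 J/K

Energy balance: T_f = (m₁c₁T₁ + m₂c₂T₂)/(m₁c₁ + m₂c₂) = 597.31 K.
ΔS₁ = m₁c₁ ln(T_f/T₁) = 439.92 × ln(597.31/635) = -26.92 J/K.
ΔS₂ = m₂c₂ ln(T_f/T₂) = 41.736 × ln(597.31/200) = 45.66 J/K.
ΔS_total = -26.92 + 45.66 = 18.7 J/K.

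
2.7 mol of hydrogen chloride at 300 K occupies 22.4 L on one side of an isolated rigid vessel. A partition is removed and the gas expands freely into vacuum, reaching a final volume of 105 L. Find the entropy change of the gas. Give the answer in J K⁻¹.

ΔS_gas = 34.7 J/K

For an ideal gas in free expansion Q = 0 and W = 0, so T is unchanged.
Entropy is a state function; using a reversible isothermal path, ΔS_gas = nR ln(V₂/V₁) = 2.7 × 8.314 × ln(105/22.4) = 34.7 J/K.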